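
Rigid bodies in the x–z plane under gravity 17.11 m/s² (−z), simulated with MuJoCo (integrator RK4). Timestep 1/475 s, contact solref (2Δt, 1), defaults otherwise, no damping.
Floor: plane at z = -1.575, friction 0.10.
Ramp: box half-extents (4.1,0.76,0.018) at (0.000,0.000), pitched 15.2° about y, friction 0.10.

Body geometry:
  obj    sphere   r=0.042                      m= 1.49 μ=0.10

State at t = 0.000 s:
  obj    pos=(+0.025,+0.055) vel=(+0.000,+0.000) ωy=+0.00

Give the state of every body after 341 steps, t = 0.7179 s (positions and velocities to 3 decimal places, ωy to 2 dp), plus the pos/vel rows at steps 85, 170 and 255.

State at t = 0.7179 s:
  obj    pos=(+0.822,-0.161) vel=(+2.220,-0.603) ωy=+54.76

Key-timestep trajectory:
   step    t(s)  obj.x    obj.z    obj.vx   obj.vz 
     85  0.1789   +0.075  +0.042  +0.553  -0.150
    170  0.3579   +0.223  +0.002  +1.107  -0.301
    255  0.5368   +0.471  -0.066  +1.660  -0.451


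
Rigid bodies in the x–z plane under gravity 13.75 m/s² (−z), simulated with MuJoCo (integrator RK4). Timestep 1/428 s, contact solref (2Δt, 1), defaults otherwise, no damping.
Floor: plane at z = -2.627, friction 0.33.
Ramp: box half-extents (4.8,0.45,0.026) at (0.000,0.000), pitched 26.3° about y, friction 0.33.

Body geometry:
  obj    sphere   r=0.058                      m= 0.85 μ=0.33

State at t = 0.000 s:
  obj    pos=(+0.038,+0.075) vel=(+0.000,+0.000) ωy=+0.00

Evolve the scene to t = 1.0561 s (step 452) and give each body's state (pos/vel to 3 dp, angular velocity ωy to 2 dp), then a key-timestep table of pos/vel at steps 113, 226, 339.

State at t = 1.0561 s:
  obj    pos=(+2.214,-1.000) vel=(+4.120,-2.036) ωy=+79.23

Key-timestep trajectory:
   step    t(s)  obj.x    obj.z    obj.vx   obj.vz 
    113  0.2640   +0.174  +0.008  +1.030  -0.509
    226  0.5280   +0.582  -0.194  +2.060  -1.018
    339  0.7921   +1.262  -0.530  +3.090  -1.527


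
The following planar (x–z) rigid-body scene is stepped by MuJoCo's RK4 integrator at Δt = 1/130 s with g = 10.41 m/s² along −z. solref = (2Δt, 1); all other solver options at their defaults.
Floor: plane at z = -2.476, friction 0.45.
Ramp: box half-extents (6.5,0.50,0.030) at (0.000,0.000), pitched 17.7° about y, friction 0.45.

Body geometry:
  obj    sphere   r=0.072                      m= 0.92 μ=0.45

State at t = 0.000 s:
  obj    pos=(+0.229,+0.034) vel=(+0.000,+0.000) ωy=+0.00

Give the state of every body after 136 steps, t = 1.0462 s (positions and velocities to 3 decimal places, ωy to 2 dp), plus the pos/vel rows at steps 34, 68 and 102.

State at t = 1.0462 s:
  obj    pos=(+1.408,-0.342) vel=(+2.253,-0.719) ωy=+32.84

Key-timestep trajectory:
   step    t(s)  obj.x    obj.z    obj.vx   obj.vz 
     34  0.2615   +0.303  +0.010  +0.563  -0.180
     68  0.5231   +0.524  -0.060  +1.127  -0.360
    102  0.7846   +0.892  -0.178  +1.690  -0.539


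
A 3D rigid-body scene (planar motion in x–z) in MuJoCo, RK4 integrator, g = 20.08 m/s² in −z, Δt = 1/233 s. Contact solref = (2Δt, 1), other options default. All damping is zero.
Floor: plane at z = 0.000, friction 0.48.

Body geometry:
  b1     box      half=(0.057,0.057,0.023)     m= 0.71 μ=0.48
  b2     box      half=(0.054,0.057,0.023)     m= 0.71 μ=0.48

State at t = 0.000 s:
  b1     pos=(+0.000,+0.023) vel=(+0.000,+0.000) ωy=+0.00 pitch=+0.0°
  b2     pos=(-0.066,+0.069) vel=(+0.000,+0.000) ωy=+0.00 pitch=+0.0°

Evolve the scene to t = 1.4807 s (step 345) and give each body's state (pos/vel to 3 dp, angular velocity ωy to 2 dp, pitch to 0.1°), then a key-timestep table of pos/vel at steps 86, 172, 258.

State at t = 1.4807 s:
  b1     pos=(+0.001,+0.023) vel=(+0.000,+0.000) ωy=+0.00 pitch=+0.0°
  b2     pos=(-0.080,+0.054) vel=(+0.000,+0.000) ωy=+0.02 pitch=-44.7°

Key-timestep trajectory:
   step    t(s)  b1.x    b1.z    b1.vx   b1.vz   b2.x    b2.z    b2.vx   b2.vz 
     86  0.3691   +0.000  +0.023  +0.002  +0.000   -0.080  +0.055  -0.006  -0.007
    172  0.7382   +0.001  +0.023  +0.000  +0.000   -0.080  +0.055  +0.000  +0.000
    258  1.1073   +0.001  +0.023  +0.000  +0.000   -0.080  +0.054  +0.000  +0.000


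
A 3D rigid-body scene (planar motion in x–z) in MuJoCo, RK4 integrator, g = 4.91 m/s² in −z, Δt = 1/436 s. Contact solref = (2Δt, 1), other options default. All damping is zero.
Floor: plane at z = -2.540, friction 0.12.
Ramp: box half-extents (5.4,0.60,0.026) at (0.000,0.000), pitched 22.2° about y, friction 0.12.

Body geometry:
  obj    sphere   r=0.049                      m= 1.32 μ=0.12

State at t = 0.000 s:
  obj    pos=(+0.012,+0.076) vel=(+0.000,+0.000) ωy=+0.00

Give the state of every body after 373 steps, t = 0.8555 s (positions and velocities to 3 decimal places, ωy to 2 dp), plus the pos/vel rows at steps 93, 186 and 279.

State at t = 0.8555 s:
  obj    pos=(+0.461,-0.107) vel=(+1.050,-0.428) ωy=+23.13

Key-timestep trajectory:
   step    t(s)  obj.x    obj.z    obj.vx   obj.vz 
     93  0.2133   +0.040  +0.065  +0.262  -0.107
    186  0.4266   +0.124  +0.031  +0.523  -0.214
    279  0.6399   +0.263  -0.026  +0.785  -0.320


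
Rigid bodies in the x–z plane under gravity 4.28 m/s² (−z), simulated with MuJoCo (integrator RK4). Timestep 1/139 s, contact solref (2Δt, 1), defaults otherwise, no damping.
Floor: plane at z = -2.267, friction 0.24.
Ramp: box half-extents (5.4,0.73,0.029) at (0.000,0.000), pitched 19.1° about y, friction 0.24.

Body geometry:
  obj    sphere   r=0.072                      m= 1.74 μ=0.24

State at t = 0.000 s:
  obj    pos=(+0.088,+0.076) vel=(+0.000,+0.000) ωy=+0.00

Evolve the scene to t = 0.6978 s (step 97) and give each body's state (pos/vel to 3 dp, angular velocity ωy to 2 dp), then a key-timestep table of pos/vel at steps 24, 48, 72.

State at t = 0.6978 s:
  obj    pos=(+0.318,-0.003) vel=(+0.660,-0.228) ωy=+9.69

Key-timestep trajectory:
   step    t(s)  obj.x    obj.z    obj.vx   obj.vz 
     24  0.1727   +0.102  +0.071  +0.163  -0.057
     48  0.3453   +0.145  +0.057  +0.326  -0.113
     72  0.5180   +0.215  +0.032  +0.490  -0.170


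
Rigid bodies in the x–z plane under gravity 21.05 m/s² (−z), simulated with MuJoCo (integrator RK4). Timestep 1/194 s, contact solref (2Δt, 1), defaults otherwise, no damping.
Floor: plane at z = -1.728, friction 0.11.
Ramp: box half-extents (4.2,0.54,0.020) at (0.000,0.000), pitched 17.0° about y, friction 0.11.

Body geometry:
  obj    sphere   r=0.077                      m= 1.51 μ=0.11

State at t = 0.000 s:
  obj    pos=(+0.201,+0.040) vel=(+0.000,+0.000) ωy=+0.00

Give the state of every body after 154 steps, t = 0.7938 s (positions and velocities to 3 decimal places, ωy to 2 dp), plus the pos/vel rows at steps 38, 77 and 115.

State at t = 0.7938 s:
  obj    pos=(+1.526,-0.365) vel=(+3.338,-1.020) ωy=+45.30

Key-timestep trajectory:
   step    t(s)  obj.x    obj.z    obj.vx   obj.vz 
     38  0.1959   +0.282  +0.015  +0.824  -0.252
     77  0.3969   +0.532  -0.061  +1.669  -0.510
    115  0.5928   +0.940  -0.186  +2.492  -0.762


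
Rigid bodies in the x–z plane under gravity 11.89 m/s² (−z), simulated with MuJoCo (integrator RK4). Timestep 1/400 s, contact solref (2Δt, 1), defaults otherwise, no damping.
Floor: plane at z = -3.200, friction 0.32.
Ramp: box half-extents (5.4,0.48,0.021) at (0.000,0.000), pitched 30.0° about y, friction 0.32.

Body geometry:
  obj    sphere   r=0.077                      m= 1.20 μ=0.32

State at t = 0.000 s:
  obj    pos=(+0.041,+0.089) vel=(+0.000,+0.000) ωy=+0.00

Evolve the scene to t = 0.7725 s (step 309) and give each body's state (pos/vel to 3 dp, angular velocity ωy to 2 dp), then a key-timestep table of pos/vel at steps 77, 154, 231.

State at t = 0.7725 s:
  obj    pos=(+1.139,-0.544) vel=(+2.841,-1.640) ωy=+42.60

Key-timestep trajectory:
   step    t(s)  obj.x    obj.z    obj.vx   obj.vz 
     77  0.1925   +0.109  +0.050  +0.708  -0.409
    154  0.3850   +0.314  -0.068  +1.416  -0.817
    231  0.5775   +0.655  -0.265  +2.124  -1.226


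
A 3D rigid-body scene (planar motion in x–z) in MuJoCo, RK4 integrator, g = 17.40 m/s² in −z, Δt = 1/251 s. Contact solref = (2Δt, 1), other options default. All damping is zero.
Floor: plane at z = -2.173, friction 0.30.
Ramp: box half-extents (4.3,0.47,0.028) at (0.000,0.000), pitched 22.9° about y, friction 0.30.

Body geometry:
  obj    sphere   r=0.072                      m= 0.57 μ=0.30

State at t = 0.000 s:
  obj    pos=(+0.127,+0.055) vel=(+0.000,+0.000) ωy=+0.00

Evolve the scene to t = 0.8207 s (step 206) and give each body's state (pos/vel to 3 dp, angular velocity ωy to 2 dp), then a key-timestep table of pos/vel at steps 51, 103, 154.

State at t = 0.8207 s:
  obj    pos=(+1.628,-0.579) vel=(+3.656,-1.545) ωy=+55.12

Key-timestep trajectory:
   step    t(s)  obj.x    obj.z    obj.vx   obj.vz 
     51  0.2032   +0.219  +0.016  +0.905  -0.382
    103  0.4104   +0.502  -0.104  +1.828  -0.772
    154  0.6135   +0.966  -0.299  +2.734  -1.155


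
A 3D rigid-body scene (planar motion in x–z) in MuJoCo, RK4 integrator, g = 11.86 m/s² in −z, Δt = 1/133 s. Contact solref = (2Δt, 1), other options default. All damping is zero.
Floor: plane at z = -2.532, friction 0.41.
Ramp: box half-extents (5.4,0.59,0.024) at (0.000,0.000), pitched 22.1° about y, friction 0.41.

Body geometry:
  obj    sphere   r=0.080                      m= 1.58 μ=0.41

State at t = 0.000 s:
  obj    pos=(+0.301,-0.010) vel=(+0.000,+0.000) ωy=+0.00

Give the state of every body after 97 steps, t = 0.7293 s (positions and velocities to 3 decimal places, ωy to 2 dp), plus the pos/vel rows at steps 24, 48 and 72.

State at t = 0.7293 s:
  obj    pos=(+1.087,-0.329) vel=(+2.154,-0.875) ωy=+29.05

Key-timestep trajectory:
   step    t(s)  obj.x    obj.z    obj.vx   obj.vz 
     24  0.1805   +0.349  -0.030  +0.533  -0.216
     48  0.3609   +0.493  -0.088  +1.066  -0.433
     72  0.5414   +0.734  -0.186  +1.599  -0.649


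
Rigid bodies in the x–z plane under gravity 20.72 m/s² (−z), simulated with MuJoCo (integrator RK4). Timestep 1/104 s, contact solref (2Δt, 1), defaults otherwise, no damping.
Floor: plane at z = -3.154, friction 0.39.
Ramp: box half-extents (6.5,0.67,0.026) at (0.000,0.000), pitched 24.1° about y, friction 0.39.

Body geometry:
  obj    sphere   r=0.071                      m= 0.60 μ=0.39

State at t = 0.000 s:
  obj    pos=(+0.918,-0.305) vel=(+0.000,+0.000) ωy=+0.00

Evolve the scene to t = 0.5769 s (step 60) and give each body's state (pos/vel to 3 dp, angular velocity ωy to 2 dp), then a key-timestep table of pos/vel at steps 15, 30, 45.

State at t = 0.5769 s:
  obj    pos=(+1.836,-0.715) vel=(+3.182,-1.423) ωy=+49.08

Key-timestep trajectory:
   step    t(s)  obj.x    obj.z    obj.vx   obj.vz 
     15  0.1442   +0.976  -0.330  +0.796  -0.356
     30  0.2885   +1.148  -0.407  +1.591  -0.712
     45  0.4327   +1.435  -0.536  +2.387  -1.068


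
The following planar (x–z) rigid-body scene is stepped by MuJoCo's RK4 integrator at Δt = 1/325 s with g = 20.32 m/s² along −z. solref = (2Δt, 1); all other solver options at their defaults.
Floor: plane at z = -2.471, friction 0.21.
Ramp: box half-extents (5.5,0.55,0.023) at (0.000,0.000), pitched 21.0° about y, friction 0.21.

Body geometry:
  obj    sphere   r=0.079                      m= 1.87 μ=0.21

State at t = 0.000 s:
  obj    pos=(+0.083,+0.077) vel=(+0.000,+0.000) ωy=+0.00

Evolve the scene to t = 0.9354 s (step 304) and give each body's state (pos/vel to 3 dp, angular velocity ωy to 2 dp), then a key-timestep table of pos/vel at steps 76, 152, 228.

State at t = 0.9354 s:
  obj    pos=(+2.208,-0.738) vel=(+4.542,-1.744) ωy=+61.58

Key-timestep trajectory:
   step    t(s)  obj.x    obj.z    obj.vx   obj.vz 
     76  0.2338   +0.216  +0.026  +1.136  -0.436
    152  0.4677   +0.614  -0.127  +2.271  -0.872
    228  0.7015   +1.278  -0.381  +3.407  -1.308


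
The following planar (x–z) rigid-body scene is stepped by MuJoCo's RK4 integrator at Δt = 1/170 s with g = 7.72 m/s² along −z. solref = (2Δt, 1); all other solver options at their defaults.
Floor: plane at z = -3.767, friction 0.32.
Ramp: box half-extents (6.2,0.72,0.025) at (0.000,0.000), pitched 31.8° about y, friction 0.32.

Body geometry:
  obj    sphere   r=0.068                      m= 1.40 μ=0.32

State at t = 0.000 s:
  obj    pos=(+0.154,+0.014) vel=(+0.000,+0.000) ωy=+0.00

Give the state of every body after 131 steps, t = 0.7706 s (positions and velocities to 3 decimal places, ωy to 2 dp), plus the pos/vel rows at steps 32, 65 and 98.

State at t = 0.7706 s:
  obj    pos=(+0.887,-0.441) vel=(+1.903,-1.180) ωy=+32.92

Key-timestep trajectory:
   step    t(s)  obj.x    obj.z    obj.vx   obj.vz 
     32  0.1882   +0.198  -0.013  +0.465  -0.288
     65  0.3824   +0.335  -0.098  +0.944  -0.586
     98  0.5765   +0.564  -0.241  +1.424  -0.883


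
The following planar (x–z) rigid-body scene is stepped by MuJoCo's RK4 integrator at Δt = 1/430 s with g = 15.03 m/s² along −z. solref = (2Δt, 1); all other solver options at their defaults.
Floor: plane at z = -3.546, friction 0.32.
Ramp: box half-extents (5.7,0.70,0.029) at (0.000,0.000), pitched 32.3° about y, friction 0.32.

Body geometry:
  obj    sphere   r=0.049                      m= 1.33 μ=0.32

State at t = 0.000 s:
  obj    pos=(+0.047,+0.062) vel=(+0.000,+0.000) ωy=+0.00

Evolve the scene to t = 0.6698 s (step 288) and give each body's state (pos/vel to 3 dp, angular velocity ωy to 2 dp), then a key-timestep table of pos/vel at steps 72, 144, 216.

State at t = 0.6698 s:
  obj    pos=(+1.135,-0.625) vel=(+3.248,-2.053) ωy=+78.40

Key-timestep trajectory:
   step    t(s)  obj.x    obj.z    obj.vx   obj.vz 
     72  0.1674   +0.115  +0.019  +0.812  -0.513
    144  0.3349   +0.319  -0.110  +1.624  -1.027
    216  0.5023   +0.659  -0.324  +2.436  -1.540


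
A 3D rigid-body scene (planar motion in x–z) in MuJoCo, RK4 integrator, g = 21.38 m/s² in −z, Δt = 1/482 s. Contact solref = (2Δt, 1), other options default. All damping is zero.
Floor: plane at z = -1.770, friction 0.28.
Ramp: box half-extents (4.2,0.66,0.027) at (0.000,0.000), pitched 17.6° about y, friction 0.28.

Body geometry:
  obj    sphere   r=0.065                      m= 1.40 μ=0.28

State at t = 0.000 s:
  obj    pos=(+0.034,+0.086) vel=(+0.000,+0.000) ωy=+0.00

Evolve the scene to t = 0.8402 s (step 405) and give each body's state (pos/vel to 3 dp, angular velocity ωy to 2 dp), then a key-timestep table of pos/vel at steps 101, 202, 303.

State at t = 0.8402 s:
  obj    pos=(+1.588,-0.407) vel=(+3.698,-1.173) ωy=+59.69

Key-timestep trajectory:
   step    t(s)  obj.x    obj.z    obj.vx   obj.vz 
    101  0.2095   +0.131  +0.055  +0.922  -0.293
    202  0.4191   +0.421  -0.037  +1.845  -0.585
    303  0.6286   +0.904  -0.190  +2.767  -0.878


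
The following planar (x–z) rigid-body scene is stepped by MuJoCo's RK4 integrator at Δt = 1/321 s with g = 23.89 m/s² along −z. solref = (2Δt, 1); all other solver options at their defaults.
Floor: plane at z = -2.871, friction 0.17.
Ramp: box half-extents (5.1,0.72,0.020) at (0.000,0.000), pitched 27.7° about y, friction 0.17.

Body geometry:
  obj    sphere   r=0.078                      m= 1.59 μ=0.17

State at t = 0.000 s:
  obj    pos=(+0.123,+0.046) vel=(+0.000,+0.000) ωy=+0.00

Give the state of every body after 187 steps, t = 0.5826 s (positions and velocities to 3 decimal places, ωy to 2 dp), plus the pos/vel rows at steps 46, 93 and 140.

State at t = 0.5826 s:
  obj    pos=(+1.315,-0.580) vel=(+4.092,-2.148) ωy=+59.22

Key-timestep trajectory:
   step    t(s)  obj.x    obj.z    obj.vx   obj.vz 
     46  0.1433   +0.195  +0.008  +1.007  -0.529
     93  0.2897   +0.418  -0.109  +2.035  -1.069
    140  0.4361   +0.791  -0.305  +3.064  -1.608


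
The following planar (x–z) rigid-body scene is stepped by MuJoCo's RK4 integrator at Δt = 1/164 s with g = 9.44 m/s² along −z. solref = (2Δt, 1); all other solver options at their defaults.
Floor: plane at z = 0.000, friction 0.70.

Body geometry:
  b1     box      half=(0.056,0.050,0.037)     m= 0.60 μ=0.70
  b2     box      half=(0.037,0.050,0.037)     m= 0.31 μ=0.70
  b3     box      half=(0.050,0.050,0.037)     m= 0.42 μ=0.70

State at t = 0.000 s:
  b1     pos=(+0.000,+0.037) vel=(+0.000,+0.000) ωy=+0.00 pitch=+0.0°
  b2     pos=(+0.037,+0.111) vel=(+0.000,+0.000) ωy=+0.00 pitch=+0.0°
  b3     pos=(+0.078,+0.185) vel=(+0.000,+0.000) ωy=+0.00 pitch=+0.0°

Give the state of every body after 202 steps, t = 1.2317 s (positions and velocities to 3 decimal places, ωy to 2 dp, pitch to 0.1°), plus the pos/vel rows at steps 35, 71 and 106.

State at t = 1.2317 s:
  b1     pos=(+0.000,+0.037) vel=(+0.000,+0.000) ωy=+0.00 pitch=+0.0°
  b2     pos=(+0.037,+0.111) vel=(+0.000,+0.000) ωy=+0.00 pitch=+0.0°
  b3     pos=(+0.196,+0.037) vel=(+0.000,+0.000) ωy=+0.00 pitch=+180.0°

Key-timestep trajectory:
   step    t(s)  b1.x    b1.z    b1.vx   b1.vz   b2.x    b2.z    b2.vx   b2.vz   b3.x    b3.z    b3.vx   b3.vz 
     35  0.2134   +0.000  +0.037  +0.000  +0.000   +0.037  +0.111  -0.001  +0.000   +0.096  +0.178  +0.214  -0.148
     71  0.4329   +0.000  +0.037  +0.000  +0.000   +0.037  +0.111  +0.000  +0.000   +0.141  +0.062  +0.080  +0.038
    106  0.6463   +0.000  +0.037  +0.000  +0.000   +0.037  +0.111  +0.000  +0.000   +0.161  +0.060  +0.181  -0.046


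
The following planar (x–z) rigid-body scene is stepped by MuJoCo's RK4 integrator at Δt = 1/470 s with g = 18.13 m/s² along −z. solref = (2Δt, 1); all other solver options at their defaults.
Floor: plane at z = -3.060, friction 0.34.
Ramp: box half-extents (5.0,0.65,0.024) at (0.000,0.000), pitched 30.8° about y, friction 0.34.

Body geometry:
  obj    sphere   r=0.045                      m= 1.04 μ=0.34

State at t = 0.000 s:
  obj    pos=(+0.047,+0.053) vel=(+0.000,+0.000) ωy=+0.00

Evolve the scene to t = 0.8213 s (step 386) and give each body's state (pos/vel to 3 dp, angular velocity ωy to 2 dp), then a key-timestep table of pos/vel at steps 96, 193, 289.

State at t = 0.8213 s:
  obj    pos=(+1.968,-1.093) vel=(+4.678,-2.789) ωy=+121.01

Key-timestep trajectory:
   step    t(s)  obj.x    obj.z    obj.vx   obj.vz 
     96  0.2043   +0.166  -0.018  +1.163  -0.694
    193  0.4106   +0.527  -0.234  +2.339  -1.394
    289  0.6149   +1.124  -0.589  +3.502  -2.088


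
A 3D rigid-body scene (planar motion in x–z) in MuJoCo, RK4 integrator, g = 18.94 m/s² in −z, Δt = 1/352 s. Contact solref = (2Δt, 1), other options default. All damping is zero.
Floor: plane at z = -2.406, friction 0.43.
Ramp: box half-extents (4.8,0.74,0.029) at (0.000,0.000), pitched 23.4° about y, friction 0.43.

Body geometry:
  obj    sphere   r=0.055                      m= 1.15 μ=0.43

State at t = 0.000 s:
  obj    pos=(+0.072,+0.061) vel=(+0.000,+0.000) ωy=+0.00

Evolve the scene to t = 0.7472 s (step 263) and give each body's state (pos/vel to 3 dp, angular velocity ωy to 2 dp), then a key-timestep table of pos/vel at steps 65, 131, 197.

State at t = 0.7472 s:
  obj    pos=(+1.448,-0.535) vel=(+3.684,-1.594) ωy=+72.98

Key-timestep trajectory:
   step    t(s)  obj.x    obj.z    obj.vx   obj.vz 
     65  0.1847   +0.156  +0.024  +0.911  -0.394
    131  0.3722   +0.413  -0.087  +1.835  -0.794
    197  0.5597   +0.844  -0.274  +2.760  -1.194


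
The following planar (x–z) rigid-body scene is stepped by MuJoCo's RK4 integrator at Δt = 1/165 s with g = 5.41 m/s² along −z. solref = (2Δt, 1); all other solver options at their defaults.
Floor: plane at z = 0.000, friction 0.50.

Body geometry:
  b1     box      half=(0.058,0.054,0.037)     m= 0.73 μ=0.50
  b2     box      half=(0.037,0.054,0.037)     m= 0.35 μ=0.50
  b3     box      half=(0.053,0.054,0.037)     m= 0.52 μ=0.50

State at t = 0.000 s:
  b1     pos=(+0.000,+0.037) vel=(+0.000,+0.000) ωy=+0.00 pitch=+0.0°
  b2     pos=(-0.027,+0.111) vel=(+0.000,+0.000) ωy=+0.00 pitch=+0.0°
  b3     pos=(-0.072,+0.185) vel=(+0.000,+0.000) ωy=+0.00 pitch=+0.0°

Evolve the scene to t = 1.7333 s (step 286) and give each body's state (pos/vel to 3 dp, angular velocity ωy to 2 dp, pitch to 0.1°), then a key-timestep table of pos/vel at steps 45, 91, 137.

State at t = 1.7333 s:
  b1     pos=(+0.000,+0.037) vel=(+0.000,+0.000) ωy=+0.00 pitch=+0.0°
  b2     pos=(-0.024,+0.111) vel=(+0.000,+0.000) ωy=+0.00 pitch=+0.0°
  b3     pos=(-0.102,+0.053) vel=(+0.000,+0.000) ωy=+0.00 pitch=-90.0°

Key-timestep trajectory:
   step    t(s)  b1.x    b1.z    b1.vx   b1.vz   b2.x    b2.z    b2.vx   b2.vz   b3.x    b3.z    b3.vx   b3.vz 
     45  0.2727   +0.000  +0.037  +0.000  +0.000   -0.027  +0.111  +0.000  +0.000   -0.098  +0.166  -0.186  -0.308
     91  0.5515   +0.000  +0.037  +0.000  +0.000   -0.027  +0.111  +0.000  +0.000   -0.133  +0.064  -0.020  +0.002
    137  0.8303   +0.000  +0.037  +0.000  +0.000   -0.027  +0.111  +0.000  +0.000   -0.122  +0.062  +0.127  -0.034


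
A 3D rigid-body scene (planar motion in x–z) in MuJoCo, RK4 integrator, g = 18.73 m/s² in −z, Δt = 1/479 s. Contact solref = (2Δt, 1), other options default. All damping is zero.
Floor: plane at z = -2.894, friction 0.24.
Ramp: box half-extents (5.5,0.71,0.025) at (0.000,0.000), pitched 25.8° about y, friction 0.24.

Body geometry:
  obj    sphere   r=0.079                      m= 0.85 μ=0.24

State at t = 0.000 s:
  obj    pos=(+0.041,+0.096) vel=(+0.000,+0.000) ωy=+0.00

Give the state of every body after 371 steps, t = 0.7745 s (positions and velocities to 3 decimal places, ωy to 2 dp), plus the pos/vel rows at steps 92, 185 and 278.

State at t = 0.7745 s:
  obj    pos=(+1.613,-0.664) vel=(+4.060,-1.963) ωy=+57.08

Key-timestep trajectory:
   step    t(s)  obj.x    obj.z    obj.vx   obj.vz 
     92  0.1921   +0.138  +0.049  +1.007  -0.487
    185  0.3862   +0.432  -0.093  +2.025  -0.979
    278  0.5804   +0.924  -0.331  +3.043  -1.471


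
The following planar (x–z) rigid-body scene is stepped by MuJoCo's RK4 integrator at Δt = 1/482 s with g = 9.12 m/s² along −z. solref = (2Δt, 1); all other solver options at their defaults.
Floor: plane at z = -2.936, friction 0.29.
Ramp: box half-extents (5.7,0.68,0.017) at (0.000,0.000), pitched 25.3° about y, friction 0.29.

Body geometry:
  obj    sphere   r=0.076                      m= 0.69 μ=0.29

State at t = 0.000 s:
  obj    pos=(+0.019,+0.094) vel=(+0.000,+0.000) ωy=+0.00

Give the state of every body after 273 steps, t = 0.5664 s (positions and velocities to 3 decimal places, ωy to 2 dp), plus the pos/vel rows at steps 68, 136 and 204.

State at t = 0.5664 s:
  obj    pos=(+0.423,-0.097) vel=(+1.426,-0.674) ωy=+20.74

Key-timestep trajectory:
   step    t(s)  obj.x    obj.z    obj.vx   obj.vz 
     68  0.1411   +0.044  +0.082  +0.355  -0.168
    136  0.2822   +0.119  +0.047  +0.710  -0.336
    204  0.4232   +0.244  -0.013  +1.065  -0.504


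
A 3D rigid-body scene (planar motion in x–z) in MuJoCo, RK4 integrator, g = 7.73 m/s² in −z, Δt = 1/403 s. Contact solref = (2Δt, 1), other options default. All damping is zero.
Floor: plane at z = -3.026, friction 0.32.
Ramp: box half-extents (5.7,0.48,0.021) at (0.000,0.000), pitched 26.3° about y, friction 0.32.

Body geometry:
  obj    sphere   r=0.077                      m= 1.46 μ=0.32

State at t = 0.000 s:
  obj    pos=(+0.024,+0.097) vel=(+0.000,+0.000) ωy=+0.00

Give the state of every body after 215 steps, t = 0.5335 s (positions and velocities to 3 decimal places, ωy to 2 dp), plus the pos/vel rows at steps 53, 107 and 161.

State at t = 0.5335 s:
  obj    pos=(+0.336,-0.057) vel=(+1.170,-0.578) ωy=+16.95

Key-timestep trajectory:
   step    t(s)  obj.x    obj.z    obj.vx   obj.vz 
     53  0.1315   +0.043  +0.088  +0.288  -0.143
    107  0.2655   +0.101  +0.059  +0.582  -0.288
    161  0.3995   +0.199  +0.011  +0.876  -0.433


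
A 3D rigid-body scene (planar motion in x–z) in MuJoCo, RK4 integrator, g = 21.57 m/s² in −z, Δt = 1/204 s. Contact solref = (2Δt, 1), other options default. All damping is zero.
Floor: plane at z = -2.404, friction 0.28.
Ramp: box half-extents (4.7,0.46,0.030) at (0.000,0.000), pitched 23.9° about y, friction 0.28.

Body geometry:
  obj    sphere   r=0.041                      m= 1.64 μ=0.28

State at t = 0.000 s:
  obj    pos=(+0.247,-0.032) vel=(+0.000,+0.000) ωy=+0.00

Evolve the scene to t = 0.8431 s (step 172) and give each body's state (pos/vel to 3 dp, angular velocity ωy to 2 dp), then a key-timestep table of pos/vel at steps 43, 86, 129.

State at t = 0.8431 s:
  obj    pos=(+2.276,-0.931) vel=(+4.812,-2.132) ωy=+128.34

Key-timestep trajectory:
   step    t(s)  obj.x    obj.z    obj.vx   obj.vz 
     43  0.2108   +0.374  -0.088  +1.203  -0.533
     86  0.4216   +0.754  -0.257  +2.406  -1.066
    129  0.6324   +1.388  -0.538  +3.609  -1.599


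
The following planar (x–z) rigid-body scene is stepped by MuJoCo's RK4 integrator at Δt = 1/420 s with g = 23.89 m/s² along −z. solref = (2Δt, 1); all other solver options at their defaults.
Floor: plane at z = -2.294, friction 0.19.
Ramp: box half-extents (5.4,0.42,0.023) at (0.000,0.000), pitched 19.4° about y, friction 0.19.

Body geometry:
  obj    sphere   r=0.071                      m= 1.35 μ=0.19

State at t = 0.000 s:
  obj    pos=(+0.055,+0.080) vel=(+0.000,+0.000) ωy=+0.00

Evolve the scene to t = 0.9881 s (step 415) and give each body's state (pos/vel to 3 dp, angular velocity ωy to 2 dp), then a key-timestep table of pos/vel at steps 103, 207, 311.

State at t = 0.9881 s:
  obj    pos=(+2.665,-0.839) vel=(+5.283,-1.860) ωy=+78.88

Key-timestep trajectory:
   step    t(s)  obj.x    obj.z    obj.vx   obj.vz 
    103  0.2452   +0.216  +0.024  +1.311  -0.462
    207  0.4929   +0.704  -0.148  +2.635  -0.928
    311  0.7405   +1.521  -0.436  +3.959  -1.394


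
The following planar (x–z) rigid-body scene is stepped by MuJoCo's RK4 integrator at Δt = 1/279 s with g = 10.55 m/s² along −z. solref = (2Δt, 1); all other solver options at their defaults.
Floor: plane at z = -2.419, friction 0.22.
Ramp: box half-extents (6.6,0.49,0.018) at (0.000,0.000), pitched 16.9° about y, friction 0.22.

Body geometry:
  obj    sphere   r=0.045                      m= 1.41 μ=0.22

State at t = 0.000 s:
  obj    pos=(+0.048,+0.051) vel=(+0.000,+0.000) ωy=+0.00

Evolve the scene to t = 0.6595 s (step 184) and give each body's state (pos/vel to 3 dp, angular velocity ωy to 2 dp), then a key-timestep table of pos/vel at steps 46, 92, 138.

State at t = 0.6595 s:
  obj    pos=(+0.504,-0.087) vel=(+1.382,-0.420) ωy=+32.10

Key-timestep trajectory:
   step    t(s)  obj.x    obj.z    obj.vx   obj.vz 
     46  0.1649   +0.077  +0.043  +0.346  -0.105
     92  0.3297   +0.162  +0.017  +0.691  -0.210
    138  0.4946   +0.305  -0.027  +1.037  -0.315


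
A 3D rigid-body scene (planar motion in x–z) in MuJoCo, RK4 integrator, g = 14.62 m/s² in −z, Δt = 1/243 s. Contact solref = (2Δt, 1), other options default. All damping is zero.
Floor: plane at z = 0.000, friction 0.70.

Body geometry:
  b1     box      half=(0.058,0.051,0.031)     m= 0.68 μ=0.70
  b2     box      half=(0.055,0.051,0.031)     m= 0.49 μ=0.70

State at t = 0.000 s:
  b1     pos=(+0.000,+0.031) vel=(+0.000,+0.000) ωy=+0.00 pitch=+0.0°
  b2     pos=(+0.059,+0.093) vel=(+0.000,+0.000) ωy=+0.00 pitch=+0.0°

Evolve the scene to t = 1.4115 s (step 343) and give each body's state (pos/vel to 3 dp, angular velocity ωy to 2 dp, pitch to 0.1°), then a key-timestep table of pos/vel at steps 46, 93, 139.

State at t = 1.4115 s:
  b1     pos=(+0.000,+0.031) vel=(+0.000,+0.000) ωy=+0.00 pitch=+0.0°
  b2     pos=(+0.195,+0.031) vel=(+0.000,+0.000) ωy=+0.00 pitch=+180.0°

Key-timestep trajectory:
   step    t(s)  b1.x    b1.z    b1.vx   b1.vz   b2.x    b2.z    b2.vx   b2.vz 
     46  0.1893   +0.000  +0.031  +0.000  +0.000   +0.065  +0.092  +0.100  -0.024
     93  0.3827   +0.000  +0.031  +0.000  +0.000   +0.119  +0.060  +0.276  +0.124
    139  0.5720   +0.000  +0.031  +0.000  +0.000   +0.151  +0.062  +0.207  -0.034


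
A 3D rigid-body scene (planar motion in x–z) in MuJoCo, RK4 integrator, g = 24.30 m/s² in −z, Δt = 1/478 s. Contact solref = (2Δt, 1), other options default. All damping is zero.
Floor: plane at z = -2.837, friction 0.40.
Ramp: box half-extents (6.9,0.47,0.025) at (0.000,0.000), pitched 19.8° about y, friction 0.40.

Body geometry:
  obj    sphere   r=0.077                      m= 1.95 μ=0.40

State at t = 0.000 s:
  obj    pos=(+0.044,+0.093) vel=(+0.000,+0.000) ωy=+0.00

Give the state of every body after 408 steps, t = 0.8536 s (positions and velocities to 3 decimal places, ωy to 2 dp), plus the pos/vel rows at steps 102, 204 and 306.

State at t = 0.8536 s:
  obj    pos=(+2.059,-0.633) vel=(+4.722,-1.700) ωy=+65.17

Key-timestep trajectory:
   step    t(s)  obj.x    obj.z    obj.vx   obj.vz 
    102  0.2134   +0.170  +0.047  +1.181  -0.425
    204  0.4268   +0.548  -0.089  +2.361  -0.850
    306  0.6402   +1.178  -0.316  +3.541  -1.275


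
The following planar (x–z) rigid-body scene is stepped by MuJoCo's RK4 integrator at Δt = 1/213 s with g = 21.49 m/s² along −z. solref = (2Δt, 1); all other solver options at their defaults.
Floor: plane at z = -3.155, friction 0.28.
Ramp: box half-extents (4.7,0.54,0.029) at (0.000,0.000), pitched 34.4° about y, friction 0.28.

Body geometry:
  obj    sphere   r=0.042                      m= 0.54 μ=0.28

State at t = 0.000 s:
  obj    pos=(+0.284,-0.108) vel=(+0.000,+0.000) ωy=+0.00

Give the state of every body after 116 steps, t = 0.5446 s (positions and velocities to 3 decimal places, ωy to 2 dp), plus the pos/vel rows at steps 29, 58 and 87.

State at t = 0.5446 s:
  obj    pos=(+1.345,-0.835) vel=(+3.897,-2.669) ωy=+112.40

Key-timestep trajectory:
   step    t(s)  obj.x    obj.z    obj.vx   obj.vz 
     29  0.1362   +0.350  -0.154  +0.975  -0.667
     58  0.2723   +0.549  -0.290  +1.949  -1.334
     87  0.4085   +0.881  -0.517  +2.923  -2.001


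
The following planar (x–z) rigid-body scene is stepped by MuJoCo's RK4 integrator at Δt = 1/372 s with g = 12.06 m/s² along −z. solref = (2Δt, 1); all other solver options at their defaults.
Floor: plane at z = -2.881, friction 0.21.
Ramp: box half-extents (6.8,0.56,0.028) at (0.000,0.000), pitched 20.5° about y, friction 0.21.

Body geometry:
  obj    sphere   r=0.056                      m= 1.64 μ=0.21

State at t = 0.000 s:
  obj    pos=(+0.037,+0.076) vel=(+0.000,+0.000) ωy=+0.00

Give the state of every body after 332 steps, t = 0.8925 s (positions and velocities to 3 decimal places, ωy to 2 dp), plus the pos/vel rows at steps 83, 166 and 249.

State at t = 0.8925 s:
  obj    pos=(+1.162,-0.345) vel=(+2.522,-0.943) ωy=+48.07

Key-timestep trajectory:
   step    t(s)  obj.x    obj.z    obj.vx   obj.vz 
     83  0.2231   +0.107  +0.050  +0.631  -0.236
    166  0.4462   +0.318  -0.029  +1.261  -0.471
    249  0.6694   +0.670  -0.161  +1.892  -0.707


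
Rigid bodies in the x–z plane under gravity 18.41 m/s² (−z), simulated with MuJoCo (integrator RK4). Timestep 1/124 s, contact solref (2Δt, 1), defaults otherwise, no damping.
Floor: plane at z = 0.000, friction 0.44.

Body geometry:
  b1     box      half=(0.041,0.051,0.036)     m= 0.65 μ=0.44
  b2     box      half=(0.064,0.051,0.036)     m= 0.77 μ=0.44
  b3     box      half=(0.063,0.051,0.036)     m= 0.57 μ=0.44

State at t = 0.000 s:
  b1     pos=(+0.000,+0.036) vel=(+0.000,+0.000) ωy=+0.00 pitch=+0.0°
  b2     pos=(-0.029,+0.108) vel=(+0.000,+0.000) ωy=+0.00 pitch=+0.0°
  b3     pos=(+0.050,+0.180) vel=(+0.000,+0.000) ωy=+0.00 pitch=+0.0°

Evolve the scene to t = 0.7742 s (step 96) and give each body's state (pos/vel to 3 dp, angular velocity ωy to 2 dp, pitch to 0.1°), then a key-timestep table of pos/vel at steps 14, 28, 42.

State at t = 0.7742 s:
  b1     pos=(+0.000,+0.036) vel=(+0.000,+0.000) ωy=+0.00 pitch=+0.0°
  b2     pos=(-0.029,+0.108) vel=(+0.000,+0.000) ωy=+0.00 pitch=-0.1°
  b3     pos=(+0.079,+0.063) vel=(+0.000,+0.000) ωy=+0.00 pitch=+90.0°

Key-timestep trajectory:
   step    t(s)  b1.x    b1.z    b1.vx   b1.vz   b2.x    b2.z    b2.vx   b2.vz   b3.x    b3.z    b3.vx   b3.vz 
     14  0.1129   +0.000  +0.036  +0.000  +0.001   -0.029  +0.108  -0.001  +0.002   +0.069  +0.163  +0.315  -0.456
     28  0.2258   +0.000  +0.036  +0.000  +0.000   -0.029  +0.108  +0.000  +0.000   +0.097  +0.060  -0.110  +0.285
     42  0.3387   +0.000  +0.036  +0.000  +0.000   -0.029  +0.108  +0.000  +0.000   +0.077  +0.063  +0.061  -0.008


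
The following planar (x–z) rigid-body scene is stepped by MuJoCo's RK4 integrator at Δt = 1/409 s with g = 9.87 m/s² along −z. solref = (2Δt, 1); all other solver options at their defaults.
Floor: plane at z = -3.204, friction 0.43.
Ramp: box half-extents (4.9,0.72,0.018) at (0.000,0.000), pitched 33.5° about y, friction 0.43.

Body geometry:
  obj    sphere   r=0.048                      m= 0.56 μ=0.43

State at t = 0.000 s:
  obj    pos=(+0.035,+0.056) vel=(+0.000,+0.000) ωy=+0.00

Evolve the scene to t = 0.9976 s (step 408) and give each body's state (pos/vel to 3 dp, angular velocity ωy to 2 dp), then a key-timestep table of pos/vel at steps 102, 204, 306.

State at t = 0.9976 s:
  obj    pos=(+1.650,-1.013) vel=(+3.237,-2.142) ωy=+80.86

Key-timestep trajectory:
   step    t(s)  obj.x    obj.z    obj.vx   obj.vz 
    102  0.2494   +0.136  -0.011  +0.809  -0.536
    204  0.4988   +0.439  -0.211  +1.619  -1.071
    306  0.7482   +0.943  -0.545  +2.428  -1.607


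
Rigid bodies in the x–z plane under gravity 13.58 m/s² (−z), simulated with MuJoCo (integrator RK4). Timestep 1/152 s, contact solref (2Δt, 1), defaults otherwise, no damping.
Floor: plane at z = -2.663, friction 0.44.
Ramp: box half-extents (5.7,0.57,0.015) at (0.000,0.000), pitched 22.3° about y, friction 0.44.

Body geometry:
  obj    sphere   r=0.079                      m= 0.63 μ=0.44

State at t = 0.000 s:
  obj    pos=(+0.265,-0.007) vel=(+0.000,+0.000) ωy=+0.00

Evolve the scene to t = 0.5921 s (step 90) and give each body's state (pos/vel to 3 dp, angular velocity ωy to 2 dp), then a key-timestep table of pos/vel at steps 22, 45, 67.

State at t = 0.5921 s:
  obj    pos=(+0.862,-0.252) vel=(+2.016,-0.827) ωy=+27.58

Key-timestep trajectory:
   step    t(s)  obj.x    obj.z    obj.vx   obj.vz 
     22  0.1447   +0.301  -0.022  +0.493  -0.202
     45  0.2961   +0.414  -0.068  +1.008  -0.414
     67  0.4408   +0.596  -0.143  +1.501  -0.616


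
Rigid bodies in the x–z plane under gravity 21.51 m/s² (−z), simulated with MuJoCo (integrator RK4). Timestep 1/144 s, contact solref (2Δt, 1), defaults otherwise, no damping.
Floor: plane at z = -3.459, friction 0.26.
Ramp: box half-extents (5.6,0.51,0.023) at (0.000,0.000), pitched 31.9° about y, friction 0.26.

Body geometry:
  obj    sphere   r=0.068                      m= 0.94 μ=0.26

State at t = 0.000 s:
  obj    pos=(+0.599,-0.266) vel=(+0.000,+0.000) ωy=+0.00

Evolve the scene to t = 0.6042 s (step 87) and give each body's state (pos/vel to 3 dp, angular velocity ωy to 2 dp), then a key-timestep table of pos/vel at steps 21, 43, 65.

State at t = 0.6042 s:
  obj    pos=(+1.858,-1.049) vel=(+4.165,-2.593) ωy=+72.10

Key-timestep trajectory:
   step    t(s)  obj.x    obj.z    obj.vx   obj.vz 
     21  0.1458   +0.673  -0.311  +1.006  -0.626
     43  0.2986   +0.907  -0.457  +2.059  -1.282
     65  0.4514   +1.302  -0.703  +3.112  -1.937


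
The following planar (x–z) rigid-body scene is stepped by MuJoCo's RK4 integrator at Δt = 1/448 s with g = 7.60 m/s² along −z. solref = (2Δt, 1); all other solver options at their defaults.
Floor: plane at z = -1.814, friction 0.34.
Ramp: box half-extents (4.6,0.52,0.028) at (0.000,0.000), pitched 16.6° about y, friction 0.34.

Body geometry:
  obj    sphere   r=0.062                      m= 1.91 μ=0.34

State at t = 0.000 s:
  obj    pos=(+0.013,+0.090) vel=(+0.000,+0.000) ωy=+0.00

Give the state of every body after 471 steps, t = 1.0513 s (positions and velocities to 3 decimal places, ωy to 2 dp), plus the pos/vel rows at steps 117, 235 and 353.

State at t = 1.0513 s:
  obj    pos=(+0.834,-0.155) vel=(+1.563,-0.466) ωy=+26.30

Key-timestep trajectory:
   step    t(s)  obj.x    obj.z    obj.vx   obj.vz 
    117  0.2612   +0.064  +0.075  +0.388  -0.116
    235  0.5246   +0.218  +0.029  +0.780  -0.232
    353  0.7879   +0.474  -0.048  +1.171  -0.349


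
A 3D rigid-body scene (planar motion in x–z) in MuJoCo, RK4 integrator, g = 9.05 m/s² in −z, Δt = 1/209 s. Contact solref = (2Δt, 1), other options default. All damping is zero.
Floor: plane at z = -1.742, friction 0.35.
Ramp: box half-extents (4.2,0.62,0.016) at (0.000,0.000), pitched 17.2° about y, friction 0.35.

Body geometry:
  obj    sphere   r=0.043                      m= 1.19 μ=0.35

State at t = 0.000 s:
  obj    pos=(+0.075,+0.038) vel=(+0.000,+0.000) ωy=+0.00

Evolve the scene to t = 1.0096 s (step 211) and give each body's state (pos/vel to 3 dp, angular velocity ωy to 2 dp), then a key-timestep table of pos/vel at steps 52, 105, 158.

State at t = 1.0096 s:
  obj    pos=(+1.006,-0.250) vel=(+1.844,-0.571) ωy=+44.87

Key-timestep trajectory:
   step    t(s)  obj.x    obj.z    obj.vx   obj.vz 
     52  0.2488   +0.132  +0.021  +0.454  -0.141
    105  0.5024   +0.306  -0.033  +0.917  -0.284
    158  0.7560   +0.597  -0.123  +1.380  -0.427


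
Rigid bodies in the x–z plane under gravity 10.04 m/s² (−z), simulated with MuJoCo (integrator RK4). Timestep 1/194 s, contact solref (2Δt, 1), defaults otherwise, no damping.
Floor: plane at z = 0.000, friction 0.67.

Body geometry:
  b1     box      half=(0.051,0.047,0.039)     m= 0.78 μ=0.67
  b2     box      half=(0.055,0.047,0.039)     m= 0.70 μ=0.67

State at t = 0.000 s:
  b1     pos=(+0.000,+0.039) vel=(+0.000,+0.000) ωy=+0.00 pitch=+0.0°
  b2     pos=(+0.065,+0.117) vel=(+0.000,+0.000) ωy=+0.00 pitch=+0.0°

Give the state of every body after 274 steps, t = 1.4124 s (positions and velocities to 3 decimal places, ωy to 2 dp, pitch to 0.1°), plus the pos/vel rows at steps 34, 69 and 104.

State at t = 1.4124 s:
  b1     pos=(+0.000,+0.039) vel=(+0.000,+0.000) ωy=+0.00 pitch=+0.0°
  b2     pos=(+0.119,+0.055) vel=(+0.000,+0.000) ωy=+0.00 pitch=+90.0°

Key-timestep trajectory:
   step    t(s)  b1.x    b1.z    b1.vx   b1.vz   b2.x    b2.z    b2.vx   b2.vz 
     34  0.1753   +0.000  +0.039  +0.000  +0.000   +0.091  +0.091  +0.250  -0.531
     69  0.3557   +0.000  +0.039  +0.000  +0.000   +0.139  +0.065  +0.056  +0.018
    104  0.5361   +0.000  +0.039  +0.000  +0.000   +0.116  +0.055  -0.092  +0.112


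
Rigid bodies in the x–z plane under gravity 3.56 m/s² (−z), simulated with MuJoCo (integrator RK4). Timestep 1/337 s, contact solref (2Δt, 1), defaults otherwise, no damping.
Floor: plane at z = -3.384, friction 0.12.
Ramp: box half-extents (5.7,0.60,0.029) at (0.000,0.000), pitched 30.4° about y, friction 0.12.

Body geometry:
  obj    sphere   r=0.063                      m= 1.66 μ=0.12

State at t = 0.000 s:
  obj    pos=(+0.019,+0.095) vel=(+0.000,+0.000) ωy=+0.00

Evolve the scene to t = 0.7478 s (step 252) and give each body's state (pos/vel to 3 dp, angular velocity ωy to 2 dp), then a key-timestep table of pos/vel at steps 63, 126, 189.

State at t = 0.7478 s:
  obj    pos=(+0.366,-0.108) vel=(+0.926,-0.545) ωy=+10.83

Key-timestep trajectory:
   step    t(s)  obj.x    obj.z    obj.vx   obj.vz 
     63  0.1869   +0.041  +0.083  +0.233  -0.138
    126  0.3739   +0.106  +0.044  +0.462  -0.278
    189  0.5608   +0.215  -0.019  +0.693  -0.413


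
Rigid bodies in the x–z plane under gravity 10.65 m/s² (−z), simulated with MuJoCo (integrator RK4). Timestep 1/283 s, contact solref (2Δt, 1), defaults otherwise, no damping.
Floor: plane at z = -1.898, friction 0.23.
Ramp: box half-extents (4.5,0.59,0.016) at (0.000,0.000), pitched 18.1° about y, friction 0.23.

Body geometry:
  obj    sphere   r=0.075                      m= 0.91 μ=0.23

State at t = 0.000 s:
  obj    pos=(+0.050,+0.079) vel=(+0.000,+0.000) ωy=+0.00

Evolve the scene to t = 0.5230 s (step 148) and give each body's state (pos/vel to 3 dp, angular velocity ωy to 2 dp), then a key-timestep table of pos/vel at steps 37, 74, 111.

State at t = 0.5230 s:
  obj    pos=(+0.357,-0.021) vel=(+1.175,-0.384) ωy=+16.48

Key-timestep trajectory:
   step    t(s)  obj.x    obj.z    obj.vx   obj.vz 
     37  0.1307   +0.069  +0.073  +0.294  -0.096
     74  0.2615   +0.127  +0.054  +0.587  -0.192
    111  0.3922   +0.223  +0.023  +0.881  -0.288
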